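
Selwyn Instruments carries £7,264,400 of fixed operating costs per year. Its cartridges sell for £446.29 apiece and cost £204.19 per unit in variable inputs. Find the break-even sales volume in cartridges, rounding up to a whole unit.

Each unit contributes £446.29 − £204.19 = £242.10.
Break-even volume = fixed costs ÷ CM per unit = £7,264,400 ÷ £242.10 = 30,005.78, so 30,006 cartridges.

30,006 cartridges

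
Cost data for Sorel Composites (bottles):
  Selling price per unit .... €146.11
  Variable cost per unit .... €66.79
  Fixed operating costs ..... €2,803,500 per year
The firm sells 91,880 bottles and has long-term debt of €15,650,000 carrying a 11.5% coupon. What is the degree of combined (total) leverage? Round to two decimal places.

Total contribution margin = 91,880 × €79.32 = €7,287,921.60.
EBIT = €7,287,921.60 − €2,803,500 = €4,484,421.60. Interest = €1,799,750.00, so EBIT − I = €2,684,671.60.
Degree of total leverage = total CM / (EBIT − interest) = €7,287,921.60 / €2,684,671.60 = 2.7146.

2.71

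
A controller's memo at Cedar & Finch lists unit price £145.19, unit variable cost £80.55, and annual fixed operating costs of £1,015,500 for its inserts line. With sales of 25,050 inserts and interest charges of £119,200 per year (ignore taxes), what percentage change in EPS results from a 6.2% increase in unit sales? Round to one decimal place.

Total contribution margin = 25,050 × £64.64 = £1,619,232.00.
Subtracting fixed costs: EBIT = £1,619,232.00 − £1,015,500 = £603,732.00.
Interest = £119,200.00, so EBIT − I = £484,532.00.
Degree of combined leverage = contribution ÷ (EBIT − I) = £1,619,232.00 ÷ £484,532.00 = 3.3418.
EPS therefore changes by 3.3418 × (+6.2%) = +20.7%.

+20.7%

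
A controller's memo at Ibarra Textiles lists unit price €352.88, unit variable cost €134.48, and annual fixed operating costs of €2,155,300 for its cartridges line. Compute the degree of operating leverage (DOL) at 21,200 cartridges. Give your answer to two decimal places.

1.87

Total contribution margin = 21,200 × €218.40 = €4,630,080.00.
EBIT = €4,630,080.00 − €2,155,300 = €2,474,780.00.
So DOL = total CM / EBIT = €4,630,080.00 / €2,474,780.00 = 1.8709.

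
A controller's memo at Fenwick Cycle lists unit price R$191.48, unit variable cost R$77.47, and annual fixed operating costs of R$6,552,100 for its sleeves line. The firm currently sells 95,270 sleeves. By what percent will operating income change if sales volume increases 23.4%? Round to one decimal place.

Contribution at this volume is 95,270 × R$114.01 = R$10,861,732.70.
Operating income = contribution − fixed costs = R$10,861,732.70 − R$6,552,100 = R$4,309,632.70.
Degree of operating leverage = R$10,861,732.70 / R$4,309,632.70 = 2.5203.
Operating income changes by 2.5203 × +23.4% = +59.0%.

+59.0%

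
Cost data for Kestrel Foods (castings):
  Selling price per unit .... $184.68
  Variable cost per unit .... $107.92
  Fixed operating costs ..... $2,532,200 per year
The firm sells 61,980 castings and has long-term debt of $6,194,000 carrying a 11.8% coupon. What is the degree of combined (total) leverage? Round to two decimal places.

Contribution at this volume is 61,980 × $76.76 = $4,757,584.80.
Subtracting fixed costs: EBIT = $4,757,584.80 − $2,532,200 = $2,225,384.80. Interest = $730,892.00.
DOL = $4,757,584.80 ÷ $2,225,384.80 = 2.1379; DFL = $2,225,384.80 ÷ $1,494,492.80 = 1.4891.
Combined leverage = 2.1379 × 1.4891 = 3.1835.

3.18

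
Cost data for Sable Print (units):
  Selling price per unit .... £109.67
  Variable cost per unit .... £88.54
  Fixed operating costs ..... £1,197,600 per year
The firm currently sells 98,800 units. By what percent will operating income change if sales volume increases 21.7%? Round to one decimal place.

+50.9%

At 98,800 units, contribution = 98,800 × £21.13 = £2,087,644.00.
EBIT = £2,087,644.00 − £1,197,600 = £890,044.00.
DOL = contribution ÷ EBIT = £2,087,644.00 ÷ £890,044.00 = 2.3456.
So EBIT moves 2.3456 × (+21.7%) = +50.9%.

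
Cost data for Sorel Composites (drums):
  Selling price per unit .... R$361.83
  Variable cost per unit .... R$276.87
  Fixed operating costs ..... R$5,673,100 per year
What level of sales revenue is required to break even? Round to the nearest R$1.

Contribution margin per unit = R$361.83 − R$276.87 = R$84.96, a CM ratio of R$84.96 ÷ R$361.83 = 0.2348.
Break-even sales = FC ÷ CM ratio = R$5,673,100 × R$361.83 / R$84.96 = R$24,160,755.

R$24,160,755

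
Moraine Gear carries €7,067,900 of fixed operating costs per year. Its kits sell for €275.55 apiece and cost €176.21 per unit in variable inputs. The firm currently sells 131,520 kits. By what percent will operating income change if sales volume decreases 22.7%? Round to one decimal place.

At 131,520 units, contribution = 131,520 × €99.34 = €13,065,196.80.
Subtracting fixed costs: EBIT = €13,065,196.80 − €7,067,900 = €5,997,296.80.
DOL = contribution ÷ EBIT = €13,065,196.80 ÷ €5,997,296.80 = 2.1785.
Operating income changes by 2.1785 × -22.7% = -49.5%.

-49.5%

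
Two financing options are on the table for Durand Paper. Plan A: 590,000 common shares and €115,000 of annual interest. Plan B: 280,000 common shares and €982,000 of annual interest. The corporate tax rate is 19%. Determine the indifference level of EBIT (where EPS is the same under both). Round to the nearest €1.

€1,765,097

At indifference, (EBIT − 115,000)(1 − t)/590,000 = (EBIT − 982,000)(1 − t)/280,000.
Cancelling (1 − t) and cross-multiplying: 280,000·(EBIT − 115,000) = 590,000·(EBIT − 982,000).
EBIT × (590,000 − 280,000) = 982,000 × 590,000 − 115,000 × 280,000 = 547,180,000,000, so EBIT = 547,180,000,000 ÷ 310,000 = 1,765,096.77.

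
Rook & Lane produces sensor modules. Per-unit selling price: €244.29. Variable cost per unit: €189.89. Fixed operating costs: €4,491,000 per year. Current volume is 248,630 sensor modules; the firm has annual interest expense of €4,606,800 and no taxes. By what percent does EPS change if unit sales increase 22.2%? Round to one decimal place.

Total contribution margin = 248,630 × €54.40 = €13,525,472.00.
Operating income = contribution − fixed costs = €13,525,472.00 − €4,491,000 = €9,034,472.00.
Interest = €4,606,800.00, so EBIT − I = €4,427,672.00.
Degree of combined leverage = contribution ÷ (EBIT − I) = €13,525,472.00 ÷ €4,427,672.00 = 3.0548.
%ΔEPS = DCL × %ΔSales = 3.0548 × +22.2% = +67.8%.

+67.8%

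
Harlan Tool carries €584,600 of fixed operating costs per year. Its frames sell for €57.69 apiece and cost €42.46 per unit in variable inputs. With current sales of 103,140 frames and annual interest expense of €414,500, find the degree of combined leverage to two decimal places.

2.75

Total contribution margin = 103,140 × €15.23 = €1,570,822.20.
EBIT = €1,570,822.20 − €584,600 = €986,222.20. Interest = €414,500.00, so EBIT − I = €571,722.20.
DCL = contribution ÷ (EBIT − I) = €1,570,822.20 ÷ €571,722.20 = 2.7475.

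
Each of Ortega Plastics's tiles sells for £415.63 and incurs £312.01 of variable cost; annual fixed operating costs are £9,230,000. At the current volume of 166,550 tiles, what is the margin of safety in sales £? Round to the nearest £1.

Each unit contributes £415.63 − £312.01 = £103.62. Break-even units = £9,230,000 ÷ £103.62 = 89,075.47; break-even revenue = 89,075.47 × £415.63 = £37,022,436.79.
Current sales = 166,550 × £415.63 = £69,223,176.50.
Margin of safety = £69,223,176.50 − £37,022,436.79 = £32,200,740.

£32,200,740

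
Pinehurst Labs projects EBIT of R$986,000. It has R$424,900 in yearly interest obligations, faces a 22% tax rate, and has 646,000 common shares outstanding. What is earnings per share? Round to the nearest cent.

R$0.68

Interest = R$424,900.00, so EBT = R$986,000 − R$424,900.00 = R$561,100.00.
After tax at 22%: net income = R$561,100.00 × 0.78 = R$437,658.00.
Per share: R$437,658.00 / 646,000 shares = R$0.68.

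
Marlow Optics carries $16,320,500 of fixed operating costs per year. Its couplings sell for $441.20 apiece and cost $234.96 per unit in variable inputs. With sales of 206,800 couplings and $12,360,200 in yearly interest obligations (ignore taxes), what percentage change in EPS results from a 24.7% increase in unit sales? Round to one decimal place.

At 206,800 units, contribution = 206,800 × $206.24 = $42,650,432.00.
Subtracting fixed costs: EBIT = $42,650,432.00 − $16,320,500 = $26,329,932.00.
Interest = $12,360,200.00, so EBIT − I = $13,969,732.00.
Degree of combined leverage = contribution ÷ (EBIT − I) = $42,650,432.00 ÷ $13,969,732.00 = 3.0531.
%ΔEPS = DCL × %ΔSales = 3.0531 × +24.7% = +75.4%.

+75.4%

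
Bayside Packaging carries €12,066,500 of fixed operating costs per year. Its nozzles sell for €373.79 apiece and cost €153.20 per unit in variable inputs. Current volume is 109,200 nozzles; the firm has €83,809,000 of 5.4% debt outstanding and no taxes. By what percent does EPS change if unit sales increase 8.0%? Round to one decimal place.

Total contribution margin = 109,200 × €220.59 = €24,088,428.00.
EBIT = €24,088,428.00 − €12,066,500 = €12,021,928.00.
Interest = €4,525,686.00, so EBIT − I = €7,496,242.00.
Degree of combined leverage = contribution ÷ (EBIT − I) = €24,088,428.00 ÷ €7,496,242.00 = 3.2134.
%ΔEPS = DCL × %ΔSales = 3.2134 × +8.0% = +25.7%.

+25.7%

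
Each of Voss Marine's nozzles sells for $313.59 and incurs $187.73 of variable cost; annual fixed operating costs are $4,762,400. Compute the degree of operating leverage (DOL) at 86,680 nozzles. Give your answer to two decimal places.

Contribution at this volume is 86,680 × $125.86 = $10,909,544.80.
Operating income = contribution − fixed costs = $10,909,544.80 − $4,762,400 = $6,147,144.80.
Degree of operating leverage = $10,909,544.80 / $6,147,144.80 = 1.7747.

1.77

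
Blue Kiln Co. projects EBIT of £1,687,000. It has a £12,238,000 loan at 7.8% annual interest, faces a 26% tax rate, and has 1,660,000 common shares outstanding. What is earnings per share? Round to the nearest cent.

Interest = £954,564.00, so EBT = £1,687,000 − £954,564.00 = £732,436.00.
After tax at 26%: net income = £732,436.00 × 0.74 = £542,002.64.
Per share: £542,002.64 / 1,660,000 shares = £0.33.

£0.33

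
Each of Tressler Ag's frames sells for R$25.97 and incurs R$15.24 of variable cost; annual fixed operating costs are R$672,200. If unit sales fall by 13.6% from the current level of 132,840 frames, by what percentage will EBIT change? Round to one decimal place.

Contribution at this volume is 132,840 × R$10.73 = R$1,425,373.20.
Subtracting fixed costs: EBIT = R$1,425,373.20 − R$672,200 = R$753,173.20.
Degree of operating leverage = R$1,425,373.20 / R$753,173.20 = 1.8925.
%ΔEBIT = DOL × %ΔSales = 1.8925 × -13.6% = -25.7%.

-25.7%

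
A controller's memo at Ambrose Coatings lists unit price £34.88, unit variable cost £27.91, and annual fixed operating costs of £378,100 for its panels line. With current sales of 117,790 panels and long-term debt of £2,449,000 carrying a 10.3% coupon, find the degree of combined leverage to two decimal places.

4.31

At 117,790 units, contribution = 117,790 × £6.97 = £820,996.30.
EBIT = £820,996.30 − £378,100 = £442,896.30. Interest = £252,247.00, so EBIT − I = £190,649.30.
DCL = contribution ÷ (EBIT − I) = £820,996.30 ÷ £190,649.30 = 4.3063.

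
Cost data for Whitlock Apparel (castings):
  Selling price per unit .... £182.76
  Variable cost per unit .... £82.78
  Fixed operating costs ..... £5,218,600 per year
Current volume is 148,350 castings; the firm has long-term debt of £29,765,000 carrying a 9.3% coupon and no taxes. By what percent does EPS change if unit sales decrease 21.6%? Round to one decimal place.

-46.8%

Contribution at this volume is 148,350 × £99.98 = £14,832,033.00.
Subtracting fixed costs: EBIT = £14,832,033.00 − £5,218,600 = £9,613,433.00.
Interest = £2,768,145.00, so EBIT − I = £6,845,288.00.
Degree of combined leverage = contribution ÷ (EBIT − I) = £14,832,033.00 ÷ £6,845,288.00 = 2.1668.
%ΔEPS = DCL × %ΔSales = 2.1668 × -21.6% = -46.8%.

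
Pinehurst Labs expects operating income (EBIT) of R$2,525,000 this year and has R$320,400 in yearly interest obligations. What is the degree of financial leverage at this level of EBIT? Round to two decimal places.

Annual interest charges come to R$320,400.00.
DFL = EBIT ÷ (EBIT − I) = R$2,525,000 ÷ (R$2,525,000 − R$320,400.00) = R$2,525,000 ÷ R$2,204,600.00 = 1.1453.

1.15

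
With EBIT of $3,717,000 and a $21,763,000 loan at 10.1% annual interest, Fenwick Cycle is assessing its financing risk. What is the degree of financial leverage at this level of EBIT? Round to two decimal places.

Annual interest charges come to $2,198,063.00.
DFL = EBIT ÷ (EBIT − I) = $3,717,000 ÷ ($3,717,000 − $2,198,063.00) = $3,717,000 ÷ $1,518,937.00 = 2.4471.

2.45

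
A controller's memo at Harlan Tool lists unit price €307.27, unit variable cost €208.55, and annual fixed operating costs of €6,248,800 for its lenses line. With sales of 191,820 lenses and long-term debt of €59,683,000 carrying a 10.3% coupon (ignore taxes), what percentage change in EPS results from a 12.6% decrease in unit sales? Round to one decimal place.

At 191,820 units, contribution = 191,820 × €98.72 = €18,936,470.40.
Subtracting fixed costs: EBIT = €18,936,470.40 − €6,248,800 = €12,687,670.40.
After interest of €6,147,349.00, pre-tax earnings = €6,540,321.40.
Degree of combined leverage = contribution ÷ (EBIT − I) = €18,936,470.40 ÷ €6,540,321.40 = 2.8953.
EPS therefore changes by 2.8953 × (-12.6%) = -36.5%.

-36.5%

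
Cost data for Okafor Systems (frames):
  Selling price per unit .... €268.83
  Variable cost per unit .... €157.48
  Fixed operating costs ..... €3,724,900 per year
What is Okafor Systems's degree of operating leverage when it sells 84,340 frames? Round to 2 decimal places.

Total contribution margin = 84,340 × €111.35 = €9,391,259.00.
Operating income = contribution − fixed costs = €9,391,259.00 − €3,724,900 = €5,666,359.00.
So DOL = total CM / EBIT = €9,391,259.00 / €5,666,359.00 = 1.6574.

1.66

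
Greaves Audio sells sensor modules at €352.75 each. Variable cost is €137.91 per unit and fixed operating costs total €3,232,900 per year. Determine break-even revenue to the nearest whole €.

€5,308,162

CM per unit = €352.75 − €137.91 = €214.84; CM ratio = €214.84 / €352.75 = 0.6090.
Break-even sales = FC ÷ CM ratio = €3,232,900 × €352.75 / €214.84 = €5,308,162.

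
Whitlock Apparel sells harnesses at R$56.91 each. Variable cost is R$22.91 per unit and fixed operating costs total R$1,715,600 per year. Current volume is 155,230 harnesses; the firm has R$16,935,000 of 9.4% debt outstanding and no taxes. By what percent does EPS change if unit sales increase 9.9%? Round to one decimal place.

+26.5%

Total contribution margin = 155,230 × R$34.00 = R$5,277,820.00.
Subtracting fixed costs: EBIT = R$5,277,820.00 − R$1,715,600 = R$3,562,220.00.
After interest of R$1,591,890.00, pre-tax earnings = R$1,970,330.00.
DCL = total CM / (EBIT − I) = R$5,277,820.00 / R$1,970,330.00 = 2.6786.
%ΔEPS = DCL × %ΔSales = 2.6786 × +9.9% = +26.5%.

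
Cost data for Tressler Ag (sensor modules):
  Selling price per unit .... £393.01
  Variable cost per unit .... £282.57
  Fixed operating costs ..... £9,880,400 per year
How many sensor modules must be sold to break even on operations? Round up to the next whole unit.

89,464 sensor modules

Contribution margin per unit = £393.01 − £282.57 = £110.44.
Units to break even: £9,880,400 ÷ £110.44 = 89,463.96, rounded up to 89,464.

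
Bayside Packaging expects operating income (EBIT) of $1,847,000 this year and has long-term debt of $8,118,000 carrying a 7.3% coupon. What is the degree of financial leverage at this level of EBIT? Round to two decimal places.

Annual interest charges come to $592,614.00.
Degree of financial leverage = EBIT / (EBIT − interest) = $1,847,000 / $1,254,386.00 = 1.4724.

1.47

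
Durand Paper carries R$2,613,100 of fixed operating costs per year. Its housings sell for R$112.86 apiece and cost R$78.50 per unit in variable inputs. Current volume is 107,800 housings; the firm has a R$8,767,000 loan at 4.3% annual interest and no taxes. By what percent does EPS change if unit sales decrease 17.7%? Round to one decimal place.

Contribution at this volume is 107,800 × R$34.36 = R$3,704,008.00.
Operating income = contribution − fixed costs = R$3,704,008.00 − R$2,613,100 = R$1,090,908.00.
Interest = R$376,981.00, so EBIT − I = R$713,927.00.
Degree of combined leverage = contribution ÷ (EBIT − I) = R$3,704,008.00 ÷ R$713,927.00 = 5.1882.
EPS therefore changes by 5.1882 × (-17.7%) = -91.8%.

-91.8%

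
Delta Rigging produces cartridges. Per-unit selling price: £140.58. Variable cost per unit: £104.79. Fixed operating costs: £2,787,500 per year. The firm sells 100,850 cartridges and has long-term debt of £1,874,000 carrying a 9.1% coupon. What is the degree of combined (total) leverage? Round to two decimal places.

5.54

Total contribution margin = 100,850 × £35.79 = £3,609,421.50.
Operating income = contribution − fixed costs = £3,609,421.50 − £2,787,500 = £821,921.50. Interest = £170,534.00, so EBIT − I = £651,387.50.
DCL = contribution ÷ (EBIT − I) = £3,609,421.50 ÷ £651,387.50 = 5.5411.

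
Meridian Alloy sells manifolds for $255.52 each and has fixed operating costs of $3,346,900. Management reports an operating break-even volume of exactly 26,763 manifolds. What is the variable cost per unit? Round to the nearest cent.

$130.46

Contribution per unit must be FC / Q = $3,346,900 / 26,763 = $125.0570.
Hence VC = price − CM = $255.52 − $125.0570 = $130.46.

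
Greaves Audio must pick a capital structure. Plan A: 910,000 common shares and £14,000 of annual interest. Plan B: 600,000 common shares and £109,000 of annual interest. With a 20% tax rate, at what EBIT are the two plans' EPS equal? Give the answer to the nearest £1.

£292,871

At indifference, (EBIT − 14,000)(1 − t)/910,000 = (EBIT − 109,000)(1 − t)/600,000.
Cancelling (1 − t) and cross-multiplying: 600,000·(EBIT − 14,000) = 910,000·(EBIT − 109,000).
Solving, EBIT = (109,000·910,000 − 14,000·600,000) / (910,000 − 600,000) = 90,790,000,000 / 310,000 = 292,870.97.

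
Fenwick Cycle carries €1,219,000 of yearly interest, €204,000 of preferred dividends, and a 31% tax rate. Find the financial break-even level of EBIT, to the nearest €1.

€1,514,652

Grossing the preferred dividend up to pre-tax terms: €204,000 / (1 − 0.31) = €295,652.17.
Financial break-even EBIT = interest + D_p ÷ (1 − t) = €1,219,000 + €295,652.17 = €1,514,652.17.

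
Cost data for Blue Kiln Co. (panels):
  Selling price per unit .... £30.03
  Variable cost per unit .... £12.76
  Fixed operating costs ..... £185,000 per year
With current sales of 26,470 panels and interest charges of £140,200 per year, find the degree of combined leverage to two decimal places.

Contribution at this volume is 26,470 × £17.27 = £457,136.90.
EBIT = £457,136.90 − £185,000 = £272,136.90. Interest = £140,200.00.
DOL = £457,136.90 ÷ £272,136.90 = 1.6798; DFL = £272,136.90 ÷ £131,936.90 = 2.0626.
DCL = DOL × DFL = 1.6798 × 2.0626 = 3.4648.

3.46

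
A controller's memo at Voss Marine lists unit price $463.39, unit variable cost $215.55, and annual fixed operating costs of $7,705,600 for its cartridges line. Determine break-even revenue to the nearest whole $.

CM per unit = $463.39 − $215.55 = $247.84; CM ratio = $247.84 / $463.39 = 0.5348.
Break-even sales = FC ÷ CM ratio = $7,705,600 × $463.39 / $247.84 = $14,407,271.

$14,407,271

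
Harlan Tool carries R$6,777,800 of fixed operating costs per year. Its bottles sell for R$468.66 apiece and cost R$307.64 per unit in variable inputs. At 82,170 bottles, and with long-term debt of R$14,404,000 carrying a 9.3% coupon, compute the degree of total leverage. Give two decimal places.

2.59

Contribution at this volume is 82,170 × R$161.02 = R$13,231,013.40.
EBIT = R$13,231,013.40 − R$6,777,800 = R$6,453,213.40. Interest = R$1,339,572.00, so EBIT − I = R$5,113,641.40.
DCL = contribution ÷ (EBIT − I) = R$13,231,013.40 ÷ R$5,113,641.40 = 2.5874.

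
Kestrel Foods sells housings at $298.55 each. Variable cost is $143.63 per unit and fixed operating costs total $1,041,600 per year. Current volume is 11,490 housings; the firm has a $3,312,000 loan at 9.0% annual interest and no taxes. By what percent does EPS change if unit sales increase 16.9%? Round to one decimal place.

At 11,490 units, contribution = 11,490 × $154.92 = $1,780,030.80.
EBIT = $1,780,030.80 − $1,041,600 = $738,430.80.
After interest of $298,080.00, pre-tax earnings = $440,350.80.
DCL = total CM / (EBIT − I) = $1,780,030.80 / $440,350.80 = 4.0423.
%ΔEPS = DCL × %ΔSales = 4.0423 × +16.9% = +68.3%.

+68.3%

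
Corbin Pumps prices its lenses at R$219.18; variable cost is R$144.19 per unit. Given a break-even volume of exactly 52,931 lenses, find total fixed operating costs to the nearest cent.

R$3,969,295.69

Contribution margin per unit = R$219.18 − R$144.19 = R$74.99.
Fixed costs = break-even units × CM = 52,931 × R$74.99 = R$3,969,295.69.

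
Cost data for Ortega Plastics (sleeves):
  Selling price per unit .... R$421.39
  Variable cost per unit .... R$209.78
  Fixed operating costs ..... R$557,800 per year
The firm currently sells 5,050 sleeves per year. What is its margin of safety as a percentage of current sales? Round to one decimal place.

Contribution margin per unit = R$421.39 − R$209.78 = R$211.61. Break-even units = R$557,800 ÷ R$211.61 = 2,635.98; break-even revenue = 2,635.98 × R$421.39 = R$1,110,776.15.
Actual sales revenue = 5,050 × R$421.39 = R$2,128,019.50.
Margin of safety = (R$2,128,019.50 − R$1,110,776.15) ÷ R$2,128,019.50 = 47.8%.

47.8%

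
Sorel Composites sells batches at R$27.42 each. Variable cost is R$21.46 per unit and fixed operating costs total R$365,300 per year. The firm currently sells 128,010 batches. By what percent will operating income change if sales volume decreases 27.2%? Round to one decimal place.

-52.2%

At 128,010 units, contribution = 128,010 × R$5.96 = R$762,939.60.
Subtracting fixed costs: EBIT = R$762,939.60 − R$365,300 = R$397,639.60.
So DOL = total CM / EBIT = R$762,939.60 / R$397,639.60 = 1.9187.
So EBIT moves 1.9187 × (-27.2%) = -52.2%.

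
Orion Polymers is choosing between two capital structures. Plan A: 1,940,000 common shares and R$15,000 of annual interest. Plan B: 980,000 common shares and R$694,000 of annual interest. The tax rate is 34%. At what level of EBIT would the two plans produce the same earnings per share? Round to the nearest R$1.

R$1,387,146

Set EPS_A = EPS_B: (EBIT − R$15,000)(1 − 0.34) ÷ 1,940,000 = (EBIT − R$694,000)(1 − 0.34) ÷ 980,000.
The (1 − t) factor cancels: (EBIT − 15,000) × 980,000 = (EBIT − 694,000) × 1,940,000.
EBIT × (1,940,000 − 980,000) = 694,000 × 1,940,000 − 15,000 × 980,000 = 1,331,660,000,000, so EBIT = 1,331,660,000,000 ÷ 960,000 = 1,387,145.83.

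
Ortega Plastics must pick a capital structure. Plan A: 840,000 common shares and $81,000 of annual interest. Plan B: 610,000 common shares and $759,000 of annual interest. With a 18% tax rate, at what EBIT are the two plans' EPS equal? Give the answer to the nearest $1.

At indifference, (EBIT − 81,000)(1 − t)/840,000 = (EBIT − 759,000)(1 − t)/610,000.
Cancelling (1 − t) and cross-multiplying: 610,000·(EBIT − 81,000) = 840,000·(EBIT − 759,000).
EBIT × (840,000 − 610,000) = 759,000 × 840,000 − 81,000 × 610,000 = 588,150,000,000, so EBIT = 588,150,000,000 ÷ 230,000 = 2,557,173.91.

$2,557,174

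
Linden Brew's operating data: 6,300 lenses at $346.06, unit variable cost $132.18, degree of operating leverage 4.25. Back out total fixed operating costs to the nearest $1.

At 6,300 units, contribution = 6,300 × $213.88 = $1,347,444.00.
Since DOL = CM ÷ EBIT, EBIT = $1,347,444.00 ÷ 4.25 = $317,045.65.
And FC = contribution − EBIT = $1,347,444.00 − $317,045.65 = $1,030,398.

$1,030,398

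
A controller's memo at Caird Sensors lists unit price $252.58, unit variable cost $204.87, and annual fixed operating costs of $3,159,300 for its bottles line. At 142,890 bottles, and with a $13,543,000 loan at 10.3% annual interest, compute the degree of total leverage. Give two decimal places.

Total contribution margin = 142,890 × $47.71 = $6,817,281.90.
EBIT = $6,817,281.90 − $3,159,300 = $3,657,981.90. Interest = $1,394,929.00.
DOL = $6,817,281.90 ÷ $3,657,981.90 = 1.8637; DFL = $3,657,981.90 ÷ $2,263,052.90 = 1.6164.
DCL = DOL × DFL = 1.8637 × 1.6164 = 3.0125.

3.01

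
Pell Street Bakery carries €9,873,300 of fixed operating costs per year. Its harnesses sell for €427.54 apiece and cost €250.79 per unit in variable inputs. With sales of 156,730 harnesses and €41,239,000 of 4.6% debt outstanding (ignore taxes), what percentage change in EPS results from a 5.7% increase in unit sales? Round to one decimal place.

+9.9%

Contribution at this volume is 156,730 × €176.75 = €27,702,027.50.
Operating income = contribution − fixed costs = €27,702,027.50 − €9,873,300 = €17,828,727.50.
After interest of €1,896,994.00, pre-tax earnings = €15,931,733.50.
Degree of combined leverage = contribution ÷ (EBIT − I) = €27,702,027.50 ÷ €15,931,733.50 = 1.7388.
EPS therefore changes by 1.7388 × (+5.7%) = +9.9%.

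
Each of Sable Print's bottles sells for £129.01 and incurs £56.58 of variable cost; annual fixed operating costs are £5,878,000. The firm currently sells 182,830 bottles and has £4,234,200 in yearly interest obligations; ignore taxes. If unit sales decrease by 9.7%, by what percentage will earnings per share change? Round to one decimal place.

-41.0%

Total contribution margin = 182,830 × £72.43 = £13,242,376.90.
Subtracting fixed costs: EBIT = £13,242,376.90 − £5,878,000 = £7,364,376.90.
Interest = £4,234,200.00, so EBIT − I = £3,130,176.90.
DCL = total CM / (EBIT − I) = £13,242,376.90 / £3,130,176.90 = 4.2306.
%ΔEPS = DCL × %ΔSales = 4.2306 × -9.7% = -41.0%.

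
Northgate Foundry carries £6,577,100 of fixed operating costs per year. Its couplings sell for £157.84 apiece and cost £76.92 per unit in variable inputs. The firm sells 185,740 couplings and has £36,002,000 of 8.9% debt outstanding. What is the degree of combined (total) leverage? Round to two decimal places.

Contribution at this volume is 185,740 × £80.92 = £15,030,080.80.
Subtracting fixed costs: EBIT = £15,030,080.80 − £6,577,100 = £8,452,980.80. Interest = £3,204,178.00.
DOL = £15,030,080.80 ÷ £8,452,980.80 = 1.7781; DFL = £8,452,980.80 ÷ £5,248,802.80 = 1.6105.
Combined leverage = 1.7781 × 1.6105 = 2.8636.

2.86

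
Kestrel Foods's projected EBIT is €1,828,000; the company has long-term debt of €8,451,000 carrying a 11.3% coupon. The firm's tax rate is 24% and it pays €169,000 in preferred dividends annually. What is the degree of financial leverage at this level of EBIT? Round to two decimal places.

Interest = €954,963.00.
Pre-tax preferred-dividend burden = €169,000 ÷ (1 − 0.24) = €222,368.42.
DFL = EBIT ÷ [EBIT − I − D_p/(1−t)] = €1,828,000 ÷ [€1,828,000 − €954,963.00 − €222,368.42] = €1,828,000 ÷ €650,668.58 = 2.8094.

2.81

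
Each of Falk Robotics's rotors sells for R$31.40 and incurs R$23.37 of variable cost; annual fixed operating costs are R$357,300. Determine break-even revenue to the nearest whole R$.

CM per unit = R$31.40 − R$23.37 = R$8.03; CM ratio = R$8.03 / R$31.40 = 0.2557.
Break-even sales = FC ÷ CM ratio = R$357,300 × R$31.40 / R$8.03 = R$1,397,163.

R$1,397,163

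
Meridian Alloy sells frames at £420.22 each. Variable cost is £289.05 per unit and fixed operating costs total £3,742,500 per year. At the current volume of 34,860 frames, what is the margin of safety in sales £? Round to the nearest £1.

£2,659,288

Each unit contributes £420.22 − £289.05 = £131.17. Break-even units = £3,742,500 ÷ £131.17 = 28,531.68; break-even revenue = 28,531.68 × £420.22 = £11,989,581.08.
Current sales = 34,860 × £420.22 = £14,648,869.20.
Margin of safety = £14,648,869.20 − £11,989,581.08 = £2,659,288.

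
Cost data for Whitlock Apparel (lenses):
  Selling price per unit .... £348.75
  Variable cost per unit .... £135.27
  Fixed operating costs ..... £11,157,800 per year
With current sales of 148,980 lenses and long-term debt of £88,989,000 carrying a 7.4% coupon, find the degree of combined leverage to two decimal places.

2.26

Total contribution margin = 148,980 × £213.48 = £31,804,250.40.
EBIT = £31,804,250.40 − £11,157,800 = £20,646,450.40. Interest = £6,585,186.00.
DOL = £31,804,250.40 ÷ £20,646,450.40 = 1.5404; DFL = £20,646,450.40 ÷ £14,061,264.40 = 1.4683.
Combined leverage = 1.5404 × 1.4683 = 2.2618.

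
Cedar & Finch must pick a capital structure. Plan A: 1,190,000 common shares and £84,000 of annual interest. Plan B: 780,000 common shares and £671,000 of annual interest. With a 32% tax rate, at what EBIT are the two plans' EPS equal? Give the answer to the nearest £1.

At indifference, (EBIT − 84,000)(1 − t)/1,190,000 = (EBIT − 671,000)(1 − t)/780,000.
Cancelling (1 − t) and cross-multiplying: 780,000·(EBIT − 84,000) = 1,190,000·(EBIT − 671,000).
EBIT × (1,190,000 − 780,000) = 671,000 × 1,190,000 − 84,000 × 780,000 = 732,970,000,000, so EBIT = 732,970,000,000 ÷ 410,000 = 1,787,731.71.

£1,787,732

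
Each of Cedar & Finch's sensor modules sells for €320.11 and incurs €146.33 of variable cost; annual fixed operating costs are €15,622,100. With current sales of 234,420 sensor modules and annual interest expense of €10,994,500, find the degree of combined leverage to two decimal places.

Total contribution margin = 234,420 × €173.78 = €40,737,507.60.
Operating income = contribution − fixed costs = €40,737,507.60 − €15,622,100 = €25,115,407.60. Interest = €10,994,500.00, so EBIT − I = €14,120,907.60.
Degree of total leverage = total CM / (EBIT − interest) = €40,737,507.60 / €14,120,907.60 = 2.8849.

2.88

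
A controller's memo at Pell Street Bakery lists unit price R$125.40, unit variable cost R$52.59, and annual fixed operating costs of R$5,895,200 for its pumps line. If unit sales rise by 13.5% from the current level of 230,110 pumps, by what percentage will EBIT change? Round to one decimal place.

+20.8%

Total contribution margin = 230,110 × R$72.81 = R$16,754,309.10.
EBIT = R$16,754,309.10 − R$5,895,200 = R$10,859,109.10.
So DOL = total CM / EBIT = R$16,754,309.10 / R$10,859,109.10 = 1.5429.
Operating income changes by 1.5429 × +13.5% = +20.8%.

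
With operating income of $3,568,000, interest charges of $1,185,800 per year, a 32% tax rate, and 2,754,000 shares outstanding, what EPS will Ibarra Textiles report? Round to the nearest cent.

Pre-tax income = $3,568,000 − $1,185,800.00 = $2,382,200.00.
Net income = $2,382,200.00 × (1 − 0.32) = $1,619,896.00.
EPS = $1,619,896.00 ÷ 2,754,000 = $0.59.

$0.59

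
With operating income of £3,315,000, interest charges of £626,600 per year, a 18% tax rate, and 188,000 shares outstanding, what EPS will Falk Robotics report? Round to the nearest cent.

Interest = £626,600.00, so EBT = £3,315,000 − £626,600.00 = £2,688,400.00.
After tax at 18%: net income = £2,688,400.00 × 0.82 = £2,204,488.00.
Per share: £2,204,488.00 / 188,000 shares = £11.73.

£11.73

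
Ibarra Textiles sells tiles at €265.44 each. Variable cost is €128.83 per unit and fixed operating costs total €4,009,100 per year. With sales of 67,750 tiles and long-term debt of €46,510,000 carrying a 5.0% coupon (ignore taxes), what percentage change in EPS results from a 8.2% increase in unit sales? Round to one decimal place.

At 67,750 units, contribution = 67,750 × €136.61 = €9,255,327.50.
Operating income = contribution − fixed costs = €9,255,327.50 − €4,009,100 = €5,246,227.50.
After interest of €2,325,500.00, pre-tax earnings = €2,920,727.50.
DCL = total CM / (EBIT − I) = €9,255,327.50 / €2,920,727.50 = 3.1688.
%ΔEPS = DCL × %ΔSales = 3.1688 × +8.2% = +26.0%.

+26.0%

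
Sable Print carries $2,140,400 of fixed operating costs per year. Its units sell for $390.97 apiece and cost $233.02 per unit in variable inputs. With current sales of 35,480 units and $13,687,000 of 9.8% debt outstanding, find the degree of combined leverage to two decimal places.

2.64

Total contribution margin = 35,480 × $157.95 = $5,604,066.00.
Operating income = contribution − fixed costs = $5,604,066.00 − $2,140,400 = $3,463,666.00. Interest = $1,341,326.00, so EBIT − I = $2,122,340.00.
DCL = contribution ÷ (EBIT − I) = $5,604,066.00 ÷ $2,122,340.00 = 2.6405.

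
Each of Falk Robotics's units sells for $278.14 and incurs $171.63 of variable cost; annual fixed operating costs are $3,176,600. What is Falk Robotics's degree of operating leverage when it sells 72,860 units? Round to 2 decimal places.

Contribution at this volume is 72,860 × $106.51 = $7,760,318.60.
Subtracting fixed costs: EBIT = $7,760,318.60 − $3,176,600 = $4,583,718.60.
Degree of operating leverage = $7,760,318.60 / $4,583,718.60 = 1.6930.

1.69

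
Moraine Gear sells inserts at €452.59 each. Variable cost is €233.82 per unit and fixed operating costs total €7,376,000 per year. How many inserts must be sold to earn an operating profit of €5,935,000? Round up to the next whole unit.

Each unit contributes €452.59 − €233.82 = €218.77.
Need Q such that Q × €218.77 − €7,376,000 = €5,935,000, i.e. Q = €13,311,000 / €218.77 = 60,844.72 → 60,845.

60,845 inserts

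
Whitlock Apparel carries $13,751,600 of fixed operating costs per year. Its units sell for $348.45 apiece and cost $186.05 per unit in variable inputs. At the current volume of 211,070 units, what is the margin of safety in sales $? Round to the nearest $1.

$44,041,522

Each unit contributes $348.45 − $186.05 = $162.40. Break-even units = $13,751,600 ÷ $162.40 = 84,677.34; break-even revenue = 84,677.34 × $348.45 = $29,505,819.09.
Current sales = 211,070 × $348.45 = $73,547,341.50.
Margin of safety = $73,547,341.50 − $29,505,819.09 = $44,041,522.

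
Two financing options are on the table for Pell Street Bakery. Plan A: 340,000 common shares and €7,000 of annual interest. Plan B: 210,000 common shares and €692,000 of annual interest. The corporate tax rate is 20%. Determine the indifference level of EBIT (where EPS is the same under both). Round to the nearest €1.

Set EPS_A = EPS_B: (EBIT − €7,000)(1 − 0.20) ÷ 340,000 = (EBIT − €692,000)(1 − 0.20) ÷ 210,000.
Cancelling (1 − t) and cross-multiplying: 210,000·(EBIT − 7,000) = 340,000·(EBIT − 692,000).
Solving, EBIT = (692,000·340,000 − 7,000·210,000) / (340,000 − 210,000) = 233,810,000,000 / 130,000 = 1,798,538.46.

€1,798,538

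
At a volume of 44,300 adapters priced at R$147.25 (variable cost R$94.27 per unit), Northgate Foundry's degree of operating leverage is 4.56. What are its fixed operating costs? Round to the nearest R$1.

R$1,832,318

Contribution at this volume is 44,300 × R$52.98 = R$2,347,014.00.
Since DOL = CM ÷ EBIT, EBIT = R$2,347,014.00 ÷ 4.56 = R$514,696.05.
Fixed costs = CM − EBIT = R$2,347,014.00 − R$514,696.05 = R$1,832,318.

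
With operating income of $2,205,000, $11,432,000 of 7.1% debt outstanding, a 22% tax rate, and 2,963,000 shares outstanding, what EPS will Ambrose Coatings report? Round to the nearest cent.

$0.37

Pre-tax income = $2,205,000 − $811,672.00 = $1,393,328.00.
Net income = $1,393,328.00 × (1 − 0.22) = $1,086,795.84.
Per share: $1,086,795.84 / 2,963,000 shares = $0.37.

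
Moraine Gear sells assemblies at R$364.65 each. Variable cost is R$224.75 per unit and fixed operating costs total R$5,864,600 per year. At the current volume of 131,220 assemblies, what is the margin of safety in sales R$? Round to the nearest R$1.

Each unit contributes R$364.65 − R$224.75 = R$139.90. Break-even units = R$5,864,600 ÷ R$139.90 = 41,919.94; break-even revenue = 41,919.94 × R$364.65 = R$15,286,107.15.
Current sales = 131,220 × R$364.65 = R$47,849,373.00.
Margin of safety = R$47,849,373.00 − R$15,286,107.15 = R$32,563,266.

R$32,563,266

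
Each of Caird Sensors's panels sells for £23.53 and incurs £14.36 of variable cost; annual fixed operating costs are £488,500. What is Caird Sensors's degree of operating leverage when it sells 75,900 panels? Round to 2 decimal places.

Total contribution margin = 75,900 × £9.17 = £696,003.00.
Subtracting fixed costs: EBIT = £696,003.00 − £488,500 = £207,503.00.
Degree of operating leverage = £696,003.00 / £207,503.00 = 3.3542.

3.35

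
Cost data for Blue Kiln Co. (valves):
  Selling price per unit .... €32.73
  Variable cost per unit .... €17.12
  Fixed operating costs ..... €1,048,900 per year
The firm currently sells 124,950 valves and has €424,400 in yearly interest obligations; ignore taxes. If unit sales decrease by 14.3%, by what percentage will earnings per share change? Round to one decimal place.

-58.5%

Total contribution margin = 124,950 × €15.61 = €1,950,469.50.
Subtracting fixed costs: EBIT = €1,950,469.50 − €1,048,900 = €901,569.50.
After interest of €424,400.00, pre-tax earnings = €477,169.50.
DCL = total CM / (EBIT − I) = €1,950,469.50 / €477,169.50 = 4.0876.
%ΔEPS = DCL × %ΔSales = 4.0876 × -14.3% = -58.5%.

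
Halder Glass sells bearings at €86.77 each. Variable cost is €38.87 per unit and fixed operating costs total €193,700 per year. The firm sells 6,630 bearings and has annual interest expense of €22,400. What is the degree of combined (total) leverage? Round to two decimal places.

At 6,630 units, contribution = 6,630 × €47.90 = €317,577.00.
Operating income = contribution − fixed costs = €317,577.00 − €193,700 = €123,877.00. Interest = €22,400.00, so EBIT − I = €101,477.00.
Degree of total leverage = total CM / (EBIT − interest) = €317,577.00 / €101,477.00 = 3.1295.

3.13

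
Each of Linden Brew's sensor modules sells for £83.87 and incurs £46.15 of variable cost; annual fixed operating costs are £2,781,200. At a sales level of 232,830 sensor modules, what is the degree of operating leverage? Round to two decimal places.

At 232,830 units, contribution = 232,830 × £37.72 = £8,782,347.60.
Subtracting fixed costs: EBIT = £8,782,347.60 − £2,781,200 = £6,001,147.60.
So DOL = total CM / EBIT = £8,782,347.60 / £6,001,147.60 = 1.4634.

1.46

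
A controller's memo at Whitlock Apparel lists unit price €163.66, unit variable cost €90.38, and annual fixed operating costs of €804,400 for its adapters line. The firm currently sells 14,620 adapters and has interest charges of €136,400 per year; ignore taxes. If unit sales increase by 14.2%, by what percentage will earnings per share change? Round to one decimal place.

At 14,620 units, contribution = 14,620 × €73.28 = €1,071,353.60.
Subtracting fixed costs: EBIT = €1,071,353.60 − €804,400 = €266,953.60.
After interest of €136,400.00, pre-tax earnings = €130,553.60.
DCL = total CM / (EBIT − I) = €1,071,353.60 / €130,553.60 = 8.2062.
%ΔEPS = DCL × %ΔSales = 8.2062 × +14.2% = +116.5%.

+116.5%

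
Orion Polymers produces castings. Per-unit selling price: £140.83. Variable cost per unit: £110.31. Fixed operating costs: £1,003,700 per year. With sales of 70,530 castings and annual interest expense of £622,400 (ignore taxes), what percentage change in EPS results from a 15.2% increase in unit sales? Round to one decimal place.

At 70,530 units, contribution = 70,530 × £30.52 = £2,152,575.60.
Subtracting fixed costs: EBIT = £2,152,575.60 − £1,003,700 = £1,148,875.60.
After interest of £622,400.00, pre-tax earnings = £526,475.60.
DCL = total CM / (EBIT − I) = £2,152,575.60 / £526,475.60 = 4.0887.
EPS therefore changes by 4.0887 × (+15.2%) = +62.1%.

+62.1%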